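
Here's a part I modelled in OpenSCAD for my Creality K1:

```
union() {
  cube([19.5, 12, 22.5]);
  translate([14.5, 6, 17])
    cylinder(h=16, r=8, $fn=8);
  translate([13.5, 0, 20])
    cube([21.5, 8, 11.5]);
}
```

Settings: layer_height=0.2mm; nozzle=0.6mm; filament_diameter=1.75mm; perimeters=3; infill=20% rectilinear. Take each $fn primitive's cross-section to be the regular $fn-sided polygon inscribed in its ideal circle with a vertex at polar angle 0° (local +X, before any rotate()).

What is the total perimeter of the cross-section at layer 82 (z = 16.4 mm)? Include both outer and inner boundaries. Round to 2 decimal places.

At z = 16.4 mm: the cube (footprint 19.5×12) is included at this height (perimeter 63.00 mm); the cylinder at (14.5, 6) is absent (z outside [17, 33]); the cube at (13.5, 0) is not intersected at this z (z outside [20, 31.5]); Taking the union: only the 19.5×12 cube is present, so the union is just that shape — boundary = 63.00 mm. Overall, the cross-section is a single solid region. Total boundary length (outer) = 63.00 mm.

63.00 mm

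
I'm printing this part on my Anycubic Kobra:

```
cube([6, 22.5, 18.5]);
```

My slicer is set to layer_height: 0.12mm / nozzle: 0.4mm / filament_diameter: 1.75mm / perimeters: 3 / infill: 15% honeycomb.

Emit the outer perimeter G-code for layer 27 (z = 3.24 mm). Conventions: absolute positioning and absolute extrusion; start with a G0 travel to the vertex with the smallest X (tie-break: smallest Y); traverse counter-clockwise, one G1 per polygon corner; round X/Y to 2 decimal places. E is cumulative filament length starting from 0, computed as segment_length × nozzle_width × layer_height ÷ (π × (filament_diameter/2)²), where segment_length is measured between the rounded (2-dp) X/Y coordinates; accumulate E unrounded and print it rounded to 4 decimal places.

At z = 3.24 mm: the 6×22.5 cube contributes its full rectangle. The outline is a single polygon with 4 vertices. Extrusion per mm of travel: 0.4 × 0.12 / (π × 0.875²) = 0.019956. Accumulating E over each segment gives final E = 1.1375.

G0 X0.00 Y0.00 Z3.24
G1 X6.00 Y0.00 E0.1197
G1 X6.00 Y22.50 E0.5687
G1 X0.00 Y22.50 E0.6885
G1 X0.00 Y0.00 E1.1375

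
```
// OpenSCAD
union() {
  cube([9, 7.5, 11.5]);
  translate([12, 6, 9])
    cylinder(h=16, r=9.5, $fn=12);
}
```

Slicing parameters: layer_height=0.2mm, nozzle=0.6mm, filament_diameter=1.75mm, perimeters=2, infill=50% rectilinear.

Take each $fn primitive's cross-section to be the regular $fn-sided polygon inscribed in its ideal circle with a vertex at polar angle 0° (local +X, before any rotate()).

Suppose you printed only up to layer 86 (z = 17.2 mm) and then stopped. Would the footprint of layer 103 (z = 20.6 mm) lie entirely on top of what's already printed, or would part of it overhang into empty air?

Compare the two slices. At z = 17.2: the cube is absent (z outside [0, 11.5]); the r=9.5 cylinder at (12, 6) contributes a regular 12-gon of circumradius 9.5 (area = (12/2)·9.500²·sin(360°/12) = 270.75 mm²); Combining (union): only the r=9.5 cylinder at (12, 6) is present, so the union is just that shape — area = 270.75 mm². At z = 20.6: the cube is absent (z outside [0, 11.5]); the cylinder at (12, 6): section is a regular 12-gon, circumradius r=9.5 (area = (12/2)·9.500²·sin(360°/12) = 270.75 mm²); Combining (union): only the r=9.5 cylinder at (12, 6) is present, so the union is just that shape — area = 270.75 mm². Checking containment: the cross-section at z = 20.6 is a subset of the cross-section at z = 17.2.

entirely on top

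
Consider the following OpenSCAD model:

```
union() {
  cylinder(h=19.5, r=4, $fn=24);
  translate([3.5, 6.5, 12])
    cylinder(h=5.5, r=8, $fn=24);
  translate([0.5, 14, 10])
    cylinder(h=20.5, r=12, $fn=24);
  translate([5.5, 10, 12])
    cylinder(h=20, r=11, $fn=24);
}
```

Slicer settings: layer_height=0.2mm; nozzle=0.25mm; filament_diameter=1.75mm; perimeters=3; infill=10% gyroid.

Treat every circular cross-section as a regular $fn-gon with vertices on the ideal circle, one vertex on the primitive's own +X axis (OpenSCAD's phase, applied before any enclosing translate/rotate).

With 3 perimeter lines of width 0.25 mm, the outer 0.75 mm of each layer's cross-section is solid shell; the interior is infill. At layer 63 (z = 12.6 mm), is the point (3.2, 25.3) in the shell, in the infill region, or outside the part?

shell

At z = 12.6 mm: the r=4 cylinder gives a regular 24-gon of circumradius 4 (constant along its height); the r=8 cylinder at (3.5, 6.5) gives a regular 24-gon of circumradius 8 (constant along its height); the r=12 cylinder at (0.5, 14) contributes a regular 24-gon of circumradius 12; the cylinder at (5.5, 10): section is a regular 24-gon, circumradius r=11; Combining (union): the regions partially overlap (shared area 482.32 mm²), so overlapping operands fuse into one piece — 1 connected region. Overall, the cross-section is a single solid region. The nearest boundary edge runs (0.50, 26.00)→(3.61, 25.59); distance from the point to it = 0.34 mm. The point is inside the cross-section, 0.34 mm from the nearest boundary — within the 0.75 mm shell band (3 × 0.25).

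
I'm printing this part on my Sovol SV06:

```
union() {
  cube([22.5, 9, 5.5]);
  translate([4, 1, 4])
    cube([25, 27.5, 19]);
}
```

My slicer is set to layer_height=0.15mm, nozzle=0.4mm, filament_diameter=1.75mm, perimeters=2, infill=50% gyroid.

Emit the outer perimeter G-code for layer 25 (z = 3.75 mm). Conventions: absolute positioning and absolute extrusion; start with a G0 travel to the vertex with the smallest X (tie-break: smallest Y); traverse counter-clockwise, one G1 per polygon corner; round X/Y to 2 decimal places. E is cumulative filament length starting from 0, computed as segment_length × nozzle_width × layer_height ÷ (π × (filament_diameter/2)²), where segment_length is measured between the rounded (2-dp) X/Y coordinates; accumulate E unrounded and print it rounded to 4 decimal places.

At z = 3.75 mm: the 22.5×9 cube contributes its full rectangle; the cube at (4, 1) is absent (z outside [4, 23]); Combining (union): only the 22.5×9 cube is present, so the union is just that shape — 1 connected region. The outline is a single polygon with 4 vertices. Extrusion per mm of travel: 0.4 × 0.15 / (π × 0.875²) = 0.024945. Accumulating E over each segment gives final E = 1.5715.

G0 X0.00 Y0.00 Z3.75
G1 X22.50 Y0.00 E0.5613
G1 X22.50 Y9.00 E0.7858
G1 X0.00 Y9.00 E1.3470
G1 X0.00 Y0.00 E1.5715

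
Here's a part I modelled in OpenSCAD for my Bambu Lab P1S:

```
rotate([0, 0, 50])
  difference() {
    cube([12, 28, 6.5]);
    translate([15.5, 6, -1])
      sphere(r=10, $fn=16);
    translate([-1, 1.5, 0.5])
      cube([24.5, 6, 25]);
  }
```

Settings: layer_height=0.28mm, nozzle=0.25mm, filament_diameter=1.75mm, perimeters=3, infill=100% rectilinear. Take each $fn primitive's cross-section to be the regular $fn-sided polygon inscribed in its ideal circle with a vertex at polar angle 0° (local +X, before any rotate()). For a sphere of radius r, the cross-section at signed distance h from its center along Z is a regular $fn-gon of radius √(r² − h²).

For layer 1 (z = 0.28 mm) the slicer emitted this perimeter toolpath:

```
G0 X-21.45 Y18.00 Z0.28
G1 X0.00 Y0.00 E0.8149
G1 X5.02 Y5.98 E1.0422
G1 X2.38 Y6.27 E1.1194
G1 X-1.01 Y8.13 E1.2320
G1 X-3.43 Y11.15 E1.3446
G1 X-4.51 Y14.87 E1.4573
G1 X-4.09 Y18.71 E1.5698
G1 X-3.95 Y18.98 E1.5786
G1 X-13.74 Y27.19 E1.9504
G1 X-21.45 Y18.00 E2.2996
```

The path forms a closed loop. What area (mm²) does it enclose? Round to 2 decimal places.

260.42 mm²

Apply the shoelace formula to the sequence of (X, Y) vertices; enclosed area = 260.42 mm².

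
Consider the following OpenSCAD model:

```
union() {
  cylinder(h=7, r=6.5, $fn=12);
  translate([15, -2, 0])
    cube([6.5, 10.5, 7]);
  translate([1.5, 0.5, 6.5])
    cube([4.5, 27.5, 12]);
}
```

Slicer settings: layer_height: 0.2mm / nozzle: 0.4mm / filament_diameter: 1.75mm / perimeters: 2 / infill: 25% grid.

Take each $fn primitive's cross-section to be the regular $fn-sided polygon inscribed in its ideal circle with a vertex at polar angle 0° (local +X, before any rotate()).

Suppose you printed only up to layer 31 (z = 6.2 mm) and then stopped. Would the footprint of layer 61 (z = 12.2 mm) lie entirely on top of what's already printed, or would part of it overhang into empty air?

Compare the two slices. At z = 6.2: the r=6.5 cylinder contributes a regular 12-gon of circumradius 6.5 (area = (12/2)·6.500²·sin(360°/12) = 126.75 mm²); the 6.5×10.5 cube at (15, -2) contributes its full rectangle (area 68.25 mm²); the cube at (1.5, 0.5) does not reach this height (z outside [6.5, 18.5]); Combining (union): the 2 present regions are separate (no shared area or edge), so areas and boundary lengths simply add and each stays a separate island — area = 195.00 mm². At z = 12.2: the cylinder is not intersected at this z (z outside [0, 7]); the cube at (15, -2) is not intersected at this z (z outside [0, 7]); the cube at (1.5, 0.5) is present — its section is the full 4.5×27.5 rectangle (area 123.75 mm²); Taking the union: only the 4.5×27.5 cube at (1.5, 0.5) is present, so the union is just that shape — area = 123.75 mm². Checking containment: at z = 12.2 the cross-section extends beyond the z = 6.2 cross-section by about 104.23 mm².

part overhangs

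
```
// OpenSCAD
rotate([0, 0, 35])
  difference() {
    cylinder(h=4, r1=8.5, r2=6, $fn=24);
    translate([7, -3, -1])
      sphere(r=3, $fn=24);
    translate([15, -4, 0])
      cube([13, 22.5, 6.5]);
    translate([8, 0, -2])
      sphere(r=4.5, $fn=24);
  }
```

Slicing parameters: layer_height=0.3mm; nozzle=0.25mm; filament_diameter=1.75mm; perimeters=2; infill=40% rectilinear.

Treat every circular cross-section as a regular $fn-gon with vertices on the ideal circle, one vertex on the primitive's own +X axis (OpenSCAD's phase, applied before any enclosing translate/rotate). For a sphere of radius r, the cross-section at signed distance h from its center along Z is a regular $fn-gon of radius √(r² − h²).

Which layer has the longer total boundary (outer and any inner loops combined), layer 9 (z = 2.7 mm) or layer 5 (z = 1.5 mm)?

layer 5 (z = 1.5 mm)

Layer 9 (z = 2.7): the cone contributes a regular 24-gon of circumradius 6.812 (interpolated between r1=8.5 and r2=6 at t=0.675) (perimeter = 2·24·6.812·sin(180°/24) = 42.68 mm); the sphere at (7, -3) does not reach this height (|z−center|=3.700 > r=3); the cube at (15, -4) (footprint 13×22.5) is included at this height (perimeter 71.00 mm); the sphere at (8, 0) is not intersected at this z (|z−center|=4.700 > r=4.5); After the difference (first − rest): starting from the cone, the 13×22.5 cube at (15, -4) misses the remaining region (no effect) — boundary = 42.68 mm; (rotated 35° about Z; rotation is an isometry so areas/perimeters/island counts are preserved). So its perimeter = 42.68 mm. Layer 5 (z = 1.5): the cone contributes a regular 24-gon of circumradius 7.562 (interpolated between r1=8.5 and r2=6 at t=0.375) (perimeter = 2·24·7.562·sin(180°/24) = 47.38 mm); the r=3 sphere at (7, -3) contributes a regular 24-gon of circumradius √(3²−2.5²) = 1.658 (perimeter = 2·24·1.658·sin(180°/24) = 10.39 mm); the cube at (15, -4) (footprint 13×22.5) is included at this height (perimeter 71.00 mm); the r=4.5 sphere at (8, 0) contributes a regular 24-gon of circumradius √(4.5²−3.5²) = 2.828 (perimeter = 2·24·2.828·sin(180°/24) = 17.72 mm); Subtracting the remaining from the first: starting from the cone, the r=3 sphere at (7, -3) partially overlaps it — only the 3.77 mm² overlap (of its 8.54 mm²) is removed, clipping the outline; the 13×22.5 cube at (15, -4) misses the remaining region (no effect); the r=4.5 sphere at (8, 0) partially overlaps it — only the 7.61 mm² overlap (of its 24.85 mm²) is removed, clipping the outline — boundary = 48.34 mm; (whole slice rotated 35° about Z — lengths, areas and connectivity unchanged). So its perimeter = 48.34 mm. Layer 5 is larger (48.34 vs 42.68 mm).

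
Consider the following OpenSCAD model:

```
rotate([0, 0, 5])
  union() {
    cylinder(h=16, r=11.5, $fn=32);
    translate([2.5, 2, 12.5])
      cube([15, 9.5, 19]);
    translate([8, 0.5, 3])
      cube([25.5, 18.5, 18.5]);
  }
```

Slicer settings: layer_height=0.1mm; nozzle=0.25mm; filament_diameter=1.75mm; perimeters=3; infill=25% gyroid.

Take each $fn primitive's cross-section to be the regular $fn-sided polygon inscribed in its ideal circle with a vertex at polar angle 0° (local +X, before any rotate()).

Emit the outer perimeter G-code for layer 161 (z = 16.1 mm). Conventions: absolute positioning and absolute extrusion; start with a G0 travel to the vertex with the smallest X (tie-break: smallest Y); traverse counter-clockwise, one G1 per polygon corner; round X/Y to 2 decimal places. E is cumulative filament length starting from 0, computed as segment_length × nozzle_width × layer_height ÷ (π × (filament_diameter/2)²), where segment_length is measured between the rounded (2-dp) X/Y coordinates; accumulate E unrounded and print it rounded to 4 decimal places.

At z = 16.1 mm: the cylinder is not intersected at this z (z outside [0, 16]); the 15×9.5 cube at (2.5, 2) contributes its full rectangle; the 25.5×18.5 cube at (8, 0.5) contributes its full rectangle; Merging all regions: the regions partially overlap (shared area 90.25 mm²), so overlapping operands fuse into one piece — 1 connected region; (whole slice rotated 5° about Z — lengths, areas and connectivity unchanged). The outline is a single polygon with 8 vertices. Extrusion per mm of travel: 0.25 × 0.1 / (π × 0.875²) = 0.010394. Accumulating E over each segment gives final E = 1.0290.

G0 X1.49 Y11.67 Z16.10
G1 X2.32 Y2.21 E0.0987
G1 X7.80 Y2.69 E0.1559
G1 X7.93 Y1.20 E0.1714
G1 X33.33 Y3.42 E0.4364
G1 X31.72 Y21.85 E0.6287
G1 X6.31 Y19.62 E0.8938
G1 X6.97 Y12.15 E0.9718
G1 X1.49 Y11.67 E1.0290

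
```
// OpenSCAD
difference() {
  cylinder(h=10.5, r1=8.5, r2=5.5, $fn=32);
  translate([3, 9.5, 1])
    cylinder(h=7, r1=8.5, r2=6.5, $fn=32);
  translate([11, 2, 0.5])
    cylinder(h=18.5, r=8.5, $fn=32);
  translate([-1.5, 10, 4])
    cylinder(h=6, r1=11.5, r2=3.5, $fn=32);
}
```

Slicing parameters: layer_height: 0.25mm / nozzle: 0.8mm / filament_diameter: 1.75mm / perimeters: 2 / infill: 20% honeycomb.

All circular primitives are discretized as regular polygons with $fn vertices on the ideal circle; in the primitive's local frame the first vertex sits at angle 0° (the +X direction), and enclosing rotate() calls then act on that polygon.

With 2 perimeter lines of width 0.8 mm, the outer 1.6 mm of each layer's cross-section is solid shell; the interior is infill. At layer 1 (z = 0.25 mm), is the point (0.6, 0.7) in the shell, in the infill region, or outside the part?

At z = 0.25 mm: the cone contributes a regular 32-gon of circumradius 8.429 (interpolated between r1=8.5 and r2=5.5 at t=0.024); the cone at (3, 9.5) does not reach this height (z outside [1, 8]); the cylinder at (11, 2) is not intersected at this z (z outside [0.5, 19]); the cone at (-1.5, 10) is not intersected at this z (z outside [4, 10]); Taking the first minus the rest: none of the subtracted shapes is present at this height, so the cone is unchanged — 1 connected region. Overall, the cross-section is a single solid region. The nearest boundary edge runs (5.96, 5.96)→(4.68, 7.01); distance from the point to it = 7.47 mm. The point is inside the cross-section and 7.47 mm from the nearest boundary — more than the 1.6 mm shell width (2 × 0.8), so it's in the infill interior.

infill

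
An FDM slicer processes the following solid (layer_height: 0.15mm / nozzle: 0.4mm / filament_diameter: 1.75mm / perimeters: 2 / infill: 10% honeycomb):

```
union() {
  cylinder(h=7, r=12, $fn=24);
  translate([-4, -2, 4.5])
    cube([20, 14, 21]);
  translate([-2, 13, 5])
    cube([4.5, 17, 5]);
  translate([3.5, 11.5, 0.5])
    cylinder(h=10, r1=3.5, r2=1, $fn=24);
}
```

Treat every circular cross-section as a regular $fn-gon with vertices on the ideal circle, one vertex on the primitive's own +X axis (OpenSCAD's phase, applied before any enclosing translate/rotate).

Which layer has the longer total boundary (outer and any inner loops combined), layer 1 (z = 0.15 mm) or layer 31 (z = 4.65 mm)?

layer 31 (z = 4.65 mm)

Layer 1 (z = 0.15): the cylinder: section is a regular 24-gon, circumradius r=12 (perimeter = 2·24·12.000·sin(180°/24) = 75.18 mm); the cube at (-4, -2) is not intersected at this z (z outside [4.5, 25.5]); the cube at (-2, 13) is not intersected at this z (z outside [5, 10]); the cone at (3.5, 11.5) is absent (z outside [0.5, 10.5]); Merging all regions: only the r=12 cylinder is present, so the union is just that shape — boundary = 75.18 mm. So its perimeter = 75.18 mm. Layer 31 (z = 4.65): the r=12 cylinder contributes a regular 24-gon of circumradius 12 (perimeter = 2·24·12.000·sin(180°/24) = 75.18 mm); the cube at (-4, -2) is present — its section is the full 20×14 rectangle (perimeter 68.00 mm); the cube at (-2, 13) does not reach this height (z outside [5, 10]); the cone at (3.5, 11.5): at t=0.415 of its height the radius interpolates to r₁+(r₂−r₁)t = 2.462, giving a regular 24-gon of that circumradius (perimeter = 2·24·2.462·sin(180°/24) = 15.43 mm); Merging all regions: the regions partially overlap (shared area 202.23 mm²), so the edge portions inside another operand are dropped and the merged outline is re-measured after clipping — boundary = 91.22 mm. So its perimeter = 91.22 mm. Layer 31 is larger (91.22 vs 75.18 mm).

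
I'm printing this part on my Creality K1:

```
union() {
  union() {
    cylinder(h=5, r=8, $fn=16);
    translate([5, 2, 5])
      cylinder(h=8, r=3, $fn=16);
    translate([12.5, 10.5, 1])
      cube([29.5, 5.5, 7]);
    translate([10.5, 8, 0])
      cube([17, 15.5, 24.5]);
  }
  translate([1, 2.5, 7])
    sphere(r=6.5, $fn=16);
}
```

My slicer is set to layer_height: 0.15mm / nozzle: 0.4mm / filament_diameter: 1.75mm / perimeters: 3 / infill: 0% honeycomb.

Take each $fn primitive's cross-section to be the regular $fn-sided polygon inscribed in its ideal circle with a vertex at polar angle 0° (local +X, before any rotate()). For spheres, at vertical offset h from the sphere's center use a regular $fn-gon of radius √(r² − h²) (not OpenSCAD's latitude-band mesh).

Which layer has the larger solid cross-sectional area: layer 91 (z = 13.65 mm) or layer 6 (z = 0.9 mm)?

layer 6 (z = 0.9 mm)

Layer 91 (z = 13.65): the cylinder is absent (z outside [0, 5]); the cylinder at (5, 2) is absent (z outside [5, 13]); the cube at (12.5, 10.5) is absent (z outside [1, 8]); the cube at (10.5, 8) is present — its section is the full 17×15.5 rectangle (area 263.50 mm²); Combining (union): only the 17×15.5 cube at (10.5, 8) is present, so the union is just that shape — area = 263.50 mm²; the sphere at (1, 2.5) is not intersected at this z (|z−center|=6.650 > r=6.5); Combining (union): only that combined region is present, so the union is just that shape — area = 263.50 mm². So its area = 263.50 mm². Layer 6 (z = 0.9): the cylinder: section is a regular 16-gon, circumradius r=8 (area = (16/2)·8.000²·sin(360°/16) = 195.93 mm²); the cylinder at (5, 2) is not intersected at this z (z outside [5, 13]); the cube at (12.5, 10.5) is absent (z outside [1, 8]); the cube at (10.5, 8) (footprint 17×15.5) is included at this height (area 263.50 mm²); Combining (union): the 2 present regions are separate (no shared area or edge), so areas and boundary lengths simply add and each stays a separate island — area = 459.43 mm²; the r=6.5 sphere at (1, 2.5) slices to a regular 16-gon of circumradius 2.245 (√(r²−h²) with h=6.1 from center) (area = (16/2)·2.245²·sin(360°/16) = 15.43 mm²); Taking the union: the r=6.5 sphere at (1, 2.5) lies entirely inside the result so far, so the union is just the result so far — area = 459.43 mm². So its area = 459.43 mm². Layer 6 is larger (459.43 vs 263.50 mm²).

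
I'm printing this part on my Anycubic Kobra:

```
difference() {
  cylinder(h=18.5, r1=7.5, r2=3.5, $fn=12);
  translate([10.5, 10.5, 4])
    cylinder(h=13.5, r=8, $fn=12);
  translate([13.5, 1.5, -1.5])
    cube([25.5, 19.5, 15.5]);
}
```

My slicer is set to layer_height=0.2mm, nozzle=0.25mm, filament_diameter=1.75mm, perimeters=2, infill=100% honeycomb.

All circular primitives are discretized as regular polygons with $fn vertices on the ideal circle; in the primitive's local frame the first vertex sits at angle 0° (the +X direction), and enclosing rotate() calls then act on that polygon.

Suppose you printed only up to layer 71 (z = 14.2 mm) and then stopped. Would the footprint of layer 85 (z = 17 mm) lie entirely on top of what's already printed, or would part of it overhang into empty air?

Compare the two slices. At z = 14.2: the cone contributes a regular 12-gon of circumradius 4.430 (interpolated between r1=7.5 and r2=3.5 at t=0.768) (area = (12/2)·4.430²·sin(360°/12) = 58.87 mm²); the cylinder at (10.5, 10.5): section is a regular 12-gon, circumradius r=8 (area = (12/2)·8.000²·sin(360°/12) = 192.00 mm²); the cube at (13.5, 1.5) does not reach this height (z outside [-1.5, 14]); Taking the first minus the rest: starting from the cone (58.87 mm²), the r=8 cylinder at (10.5, 10.5) misses the remaining region (no effect) — area = 58.87 mm². At z = 17: the cone contributes a regular 12-gon of circumradius 3.824 (interpolated between r1=7.5 and r2=3.5 at t=0.919) (area = (12/2)·3.824²·sin(360°/12) = 43.88 mm²); the cylinder at (10.5, 10.5): section is a regular 12-gon, circumradius r=8 (area = (12/2)·8.000²·sin(360°/12) = 192.00 mm²); the cube at (13.5, 1.5) is not intersected at this z (z outside [-1.5, 14]); Subtracting the remaining from the first: starting from the cone (43.88 mm²), the r=8 cylinder at (10.5, 10.5) misses the remaining region (no effect) — area = 43.88 mm². Checking containment: the cross-section at z = 17 is a subset of the cross-section at z = 14.2.

entirely on top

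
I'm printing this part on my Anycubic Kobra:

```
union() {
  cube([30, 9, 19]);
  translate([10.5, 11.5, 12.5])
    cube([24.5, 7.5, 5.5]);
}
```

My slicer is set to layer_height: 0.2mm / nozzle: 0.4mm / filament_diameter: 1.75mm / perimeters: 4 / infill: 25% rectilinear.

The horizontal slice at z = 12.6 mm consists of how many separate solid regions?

2

At z = 12.6 mm: the cube (footprint 30×9) is included at this height; the cube at (10.5, 11.5) is present — its section is the full 24.5×7.5 rectangle; Taking the union: the 2 present regions are separate (no shared area or edge), so areas and boundary lengths simply add and each stays a separate island — 2 connected regions. The result has 2 disconnected regions.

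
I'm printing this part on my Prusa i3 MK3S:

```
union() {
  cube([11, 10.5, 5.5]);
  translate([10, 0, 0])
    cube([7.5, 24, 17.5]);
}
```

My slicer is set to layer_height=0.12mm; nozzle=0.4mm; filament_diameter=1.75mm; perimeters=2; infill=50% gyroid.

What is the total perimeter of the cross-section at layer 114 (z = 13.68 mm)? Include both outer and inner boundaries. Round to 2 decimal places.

At z = 13.68 mm: the cube is absent (z outside [0, 5.5]); the cube at (10, 0) (footprint 7.5×24) is included at this height (perimeter 63.00 mm); Combining (union): only the 7.5×24 cube at (10, 0) is present, so the union is just that shape — boundary = 63.00 mm. Overall, the cross-section is a single solid region. Total boundary length (outer) = 63.00 mm.

63.00 mm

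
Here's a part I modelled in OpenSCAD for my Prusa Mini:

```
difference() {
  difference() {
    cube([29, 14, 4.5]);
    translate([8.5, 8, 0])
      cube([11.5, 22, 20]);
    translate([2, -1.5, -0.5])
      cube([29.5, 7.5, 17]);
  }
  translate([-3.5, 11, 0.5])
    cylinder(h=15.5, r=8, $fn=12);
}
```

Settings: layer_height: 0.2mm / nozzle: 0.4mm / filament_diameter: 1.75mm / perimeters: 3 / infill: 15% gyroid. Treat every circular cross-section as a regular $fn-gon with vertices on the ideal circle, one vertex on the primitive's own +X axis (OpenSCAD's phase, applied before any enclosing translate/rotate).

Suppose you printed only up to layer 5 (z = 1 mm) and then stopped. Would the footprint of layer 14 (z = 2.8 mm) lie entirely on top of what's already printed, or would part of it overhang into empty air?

Compare the two slices. At z = 1: the cube (footprint 29×14) is included at this height (area 406.00 mm²); the cube at (8.5, 8) is present — its section is the full 11.5×22 rectangle (area 253.00 mm²); the cube at (2, -1.5) is present — its section is the full 29.5×7.5 rectangle (area 221.25 mm²); Taking the first minus the rest: starting from the 29×14 cube (406.00 mm²), the 11.5×22 cube at (8.5, 8) partially overlaps it — only the 69.00 mm² overlap (of its 253.00 mm²) is removed, clipping the outline; the 29.5×7.5 cube at (2, -1.5) partially overlaps it — only the 162.00 mm² overlap (of its 221.25 mm²) is removed, clipping the outline — area = 175.00 mm²; the r=8 cylinder at (-3.5, 11) gives a regular 12-gon of circumradius 8 (constant along its height) (area = (12/2)·8.000²·sin(360°/12) = 192.00 mm²); Subtracting the remaining from the first: starting from the result so far (175.00 mm²), the r=8 cylinder at (-3.5, 11) partially overlaps it — only the 33.84 mm² overlap (of its 192.00 mm²) is removed, clipping the outline — area = 141.16 mm². At z = 2.8: the cube (footprint 29×14) is included at this height (area 406.00 mm²); the 11.5×22 cube at (8.5, 8) contributes its full rectangle (area 253.00 mm²); the cube at (2, -1.5) is present — its section is the full 29.5×7.5 rectangle (area 221.25 mm²); Taking the first minus the rest: starting from the 29×14 cube (406.00 mm²), the 11.5×22 cube at (8.5, 8) partially overlaps it — only the 69.00 mm² overlap (of its 253.00 mm²) is removed, clipping the outline; the 29.5×7.5 cube at (2, -1.5) partially overlaps it — only the 162.00 mm² overlap (of its 221.25 mm²) is removed, clipping the outline — area = 175.00 mm²; the r=8 cylinder at (-3.5, 11) gives a regular 12-gon of circumradius 8 (constant along its height) (area = (12/2)·8.000²·sin(360°/12) = 192.00 mm²); Subtracting the remaining from the first: starting from the result so far (175.00 mm²), the r=8 cylinder at (-3.5, 11) partially overlaps it — only the 33.84 mm² overlap (of its 192.00 mm²) is removed, clipping the outline — area = 141.16 mm². Checking containment: the cross-section at z = 2.8 is a subset of the cross-section at z = 1.

entirely on top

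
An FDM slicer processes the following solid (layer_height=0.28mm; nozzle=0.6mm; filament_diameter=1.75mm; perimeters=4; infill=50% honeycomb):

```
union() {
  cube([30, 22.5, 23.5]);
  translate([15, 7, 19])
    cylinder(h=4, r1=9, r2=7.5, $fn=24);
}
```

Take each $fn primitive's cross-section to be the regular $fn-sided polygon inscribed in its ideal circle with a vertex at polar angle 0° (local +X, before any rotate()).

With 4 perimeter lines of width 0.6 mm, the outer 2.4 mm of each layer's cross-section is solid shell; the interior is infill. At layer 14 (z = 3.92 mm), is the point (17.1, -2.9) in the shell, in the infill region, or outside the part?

outside

At z = 3.92 mm: the cube (footprint 30×22.5) is included at this height; the cone at (15, 7) is not intersected at this z (z outside [19, 23]); Combining (union): only the 30×22.5 cube is present, so the union is just that shape — 1 connected region. Overall, the cross-section is a single solid region. The nearest boundary edge runs (0.00, 0.00)→(30.00, 0.00); distance from the point to it = 2.90 mm. The point is not inside any of the regions above, so it lies outside the cross-section (2.90 mm from the nearest boundary).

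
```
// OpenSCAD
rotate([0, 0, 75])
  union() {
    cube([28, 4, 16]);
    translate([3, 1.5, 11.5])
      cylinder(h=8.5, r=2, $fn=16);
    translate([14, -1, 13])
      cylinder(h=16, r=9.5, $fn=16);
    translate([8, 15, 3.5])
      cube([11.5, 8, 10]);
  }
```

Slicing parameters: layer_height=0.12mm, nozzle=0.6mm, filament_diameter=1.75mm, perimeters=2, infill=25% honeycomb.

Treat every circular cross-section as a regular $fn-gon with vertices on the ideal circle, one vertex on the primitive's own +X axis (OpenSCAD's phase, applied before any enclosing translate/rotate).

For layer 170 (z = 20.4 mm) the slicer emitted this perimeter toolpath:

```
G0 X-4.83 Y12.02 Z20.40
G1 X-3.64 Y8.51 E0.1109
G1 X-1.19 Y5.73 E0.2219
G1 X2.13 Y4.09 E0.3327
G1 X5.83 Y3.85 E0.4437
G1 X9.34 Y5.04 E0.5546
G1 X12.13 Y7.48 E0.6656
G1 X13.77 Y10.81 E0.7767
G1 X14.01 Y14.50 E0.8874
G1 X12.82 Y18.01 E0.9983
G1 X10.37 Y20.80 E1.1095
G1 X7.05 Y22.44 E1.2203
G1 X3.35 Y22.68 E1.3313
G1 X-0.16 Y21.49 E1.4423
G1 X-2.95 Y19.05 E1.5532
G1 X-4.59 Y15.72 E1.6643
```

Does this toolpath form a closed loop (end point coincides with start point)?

Start point (G0): (-4.83, 12.02). End point (last G1): the path does not return to the start — open.

no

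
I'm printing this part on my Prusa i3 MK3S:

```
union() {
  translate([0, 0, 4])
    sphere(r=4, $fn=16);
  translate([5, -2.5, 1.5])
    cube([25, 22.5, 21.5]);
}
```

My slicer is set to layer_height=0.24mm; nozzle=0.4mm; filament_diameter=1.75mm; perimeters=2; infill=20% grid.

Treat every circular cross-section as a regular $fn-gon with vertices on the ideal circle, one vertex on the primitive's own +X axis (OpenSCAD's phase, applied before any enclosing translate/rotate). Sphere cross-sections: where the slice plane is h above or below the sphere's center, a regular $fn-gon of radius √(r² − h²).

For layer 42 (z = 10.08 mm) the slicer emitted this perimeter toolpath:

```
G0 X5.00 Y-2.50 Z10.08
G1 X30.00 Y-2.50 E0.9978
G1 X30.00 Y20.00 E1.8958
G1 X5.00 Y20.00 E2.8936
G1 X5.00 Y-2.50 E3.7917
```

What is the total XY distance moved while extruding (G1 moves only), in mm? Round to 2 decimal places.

Sum the Euclidean lengths of each G1 segment: total = 95.00 mm.

95.00 mm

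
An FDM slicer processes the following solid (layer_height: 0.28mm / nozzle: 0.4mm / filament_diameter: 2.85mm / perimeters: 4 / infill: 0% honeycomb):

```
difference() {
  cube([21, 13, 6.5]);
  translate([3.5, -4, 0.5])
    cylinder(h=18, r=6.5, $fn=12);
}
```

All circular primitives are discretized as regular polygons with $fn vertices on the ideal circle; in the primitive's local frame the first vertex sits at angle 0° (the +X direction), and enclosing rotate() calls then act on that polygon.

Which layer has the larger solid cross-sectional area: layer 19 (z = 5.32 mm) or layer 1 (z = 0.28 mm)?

Layer 19 (z = 5.32): the cube is present — its section is the full 21×13 rectangle (area 273.00 mm²); the r=6.5 cylinder at (3.5, -4) contributes a regular 12-gon of circumradius 6.5 (area = (12/2)·6.500²·sin(360°/12) = 126.75 mm²); After the difference (first − rest): starting from the 21×13 cube (273.00 mm²), the r=6.5 cylinder at (3.5, -4) partially overlaps it — only the 15.12 mm² overlap (of its 126.75 mm²) is removed, clipping the outline — area = 257.88 mm². So its area = 257.88 mm². Layer 1 (z = 0.28): the 21×13 cube contributes its full rectangle (area 273.00 mm²); the cylinder at (3.5, -4) does not reach this height (z outside [0.5, 18.5]); After the difference (first − rest): none of the subtracted shapes is present at this height, so the 21×13 cube is unchanged — area = 273.00 mm². So its area = 273.00 mm². Layer 1 is larger (273.00 vs 257.88 mm²).

layer 1 (z = 0.28 mm)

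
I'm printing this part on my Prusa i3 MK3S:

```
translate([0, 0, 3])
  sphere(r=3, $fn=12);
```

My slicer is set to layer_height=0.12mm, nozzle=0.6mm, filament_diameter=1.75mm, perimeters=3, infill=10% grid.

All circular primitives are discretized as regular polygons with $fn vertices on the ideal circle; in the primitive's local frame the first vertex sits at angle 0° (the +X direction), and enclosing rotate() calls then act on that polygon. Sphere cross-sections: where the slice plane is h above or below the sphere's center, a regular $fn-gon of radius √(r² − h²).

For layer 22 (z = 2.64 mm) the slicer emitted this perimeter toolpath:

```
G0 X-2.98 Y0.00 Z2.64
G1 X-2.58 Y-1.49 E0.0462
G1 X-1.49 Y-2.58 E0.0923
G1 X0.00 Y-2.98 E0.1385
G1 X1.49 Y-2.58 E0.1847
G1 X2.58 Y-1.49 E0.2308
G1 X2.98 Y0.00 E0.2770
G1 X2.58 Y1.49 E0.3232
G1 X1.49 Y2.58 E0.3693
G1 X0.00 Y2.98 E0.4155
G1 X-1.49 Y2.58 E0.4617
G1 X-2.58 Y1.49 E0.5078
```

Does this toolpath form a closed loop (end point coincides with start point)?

no

Start point (G0): (-2.98, 0.00). End point (last G1): the path does not return to the start — open.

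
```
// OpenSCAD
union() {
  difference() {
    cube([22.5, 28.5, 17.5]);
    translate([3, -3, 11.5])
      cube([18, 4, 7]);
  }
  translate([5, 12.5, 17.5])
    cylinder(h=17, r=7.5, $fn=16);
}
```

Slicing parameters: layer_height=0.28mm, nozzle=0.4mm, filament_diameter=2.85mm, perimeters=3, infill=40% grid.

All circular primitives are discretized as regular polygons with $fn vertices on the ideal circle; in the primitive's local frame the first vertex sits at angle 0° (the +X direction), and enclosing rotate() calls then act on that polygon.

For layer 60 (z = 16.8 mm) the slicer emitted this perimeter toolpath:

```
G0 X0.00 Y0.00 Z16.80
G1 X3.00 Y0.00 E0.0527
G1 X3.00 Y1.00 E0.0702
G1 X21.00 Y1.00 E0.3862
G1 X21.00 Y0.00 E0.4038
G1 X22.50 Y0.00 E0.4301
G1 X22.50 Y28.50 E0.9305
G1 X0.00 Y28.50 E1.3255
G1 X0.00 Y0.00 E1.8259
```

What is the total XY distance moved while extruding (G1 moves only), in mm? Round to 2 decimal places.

104.00 mm

Sum the Euclidean lengths of each G1 segment: total = 104.00 mm.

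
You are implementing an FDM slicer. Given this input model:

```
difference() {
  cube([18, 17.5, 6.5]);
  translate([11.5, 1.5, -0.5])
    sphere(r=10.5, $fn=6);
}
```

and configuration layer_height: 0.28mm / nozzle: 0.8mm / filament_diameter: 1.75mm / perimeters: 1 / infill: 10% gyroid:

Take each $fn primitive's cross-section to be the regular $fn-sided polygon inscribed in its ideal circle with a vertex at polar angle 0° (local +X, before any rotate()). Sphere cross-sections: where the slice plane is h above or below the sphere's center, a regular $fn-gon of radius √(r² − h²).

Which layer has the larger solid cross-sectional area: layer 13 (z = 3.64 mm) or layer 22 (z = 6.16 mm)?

layer 22 (z = 6.16 mm)

Layer 13 (z = 3.64): the cube (footprint 18×17.5) is included at this height (area 315.00 mm²); the r=10.5 sphere at (11.5, 1.5) slices to a regular 6-gon of circumradius 9.649 (√(r²−h²) with h=4.14 from center) (area = (6/2)·9.649²·sin(360°/6) = 241.91 mm²); Taking the first minus the rest: starting from the 18×17.5 cube (315.00 mm²), the r=10.5 sphere at (11.5, 1.5) partially overlaps it — only the 135.94 mm² overlap (of its 241.91 mm²) is removed, clipping the outline — area = 179.06 mm². So its area = 179.06 mm². Layer 22 (z = 6.16): the cube is present — its section is the full 18×17.5 rectangle (area 315.00 mm²); the sphere at (11.5, 1.5): section is a regular 6-gon, circumradius = √(r²−h²) = √(10.5²−6.66²) = 8.118 (area = (6/2)·8.118²·sin(360°/6) = 171.20 mm²); Subtracting the remaining from the first: starting from the 18×17.5 cube (315.00 mm²), the r=10.5 sphere at (11.5, 1.5) partially overlaps it — only the 104.61 mm² overlap (of its 171.20 mm²) is removed, clipping the outline — area = 210.39 mm². So its area = 210.39 mm². Layer 22 is larger (210.39 vs 179.06 mm²).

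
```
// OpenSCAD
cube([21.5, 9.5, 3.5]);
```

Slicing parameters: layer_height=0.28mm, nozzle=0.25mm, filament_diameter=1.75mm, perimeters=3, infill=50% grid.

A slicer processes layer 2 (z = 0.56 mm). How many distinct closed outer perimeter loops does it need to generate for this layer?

At z = 0.56 mm: the cube is present — its section is the full 21.5×9.5 rectangle. The result has 1 disconnected region.

1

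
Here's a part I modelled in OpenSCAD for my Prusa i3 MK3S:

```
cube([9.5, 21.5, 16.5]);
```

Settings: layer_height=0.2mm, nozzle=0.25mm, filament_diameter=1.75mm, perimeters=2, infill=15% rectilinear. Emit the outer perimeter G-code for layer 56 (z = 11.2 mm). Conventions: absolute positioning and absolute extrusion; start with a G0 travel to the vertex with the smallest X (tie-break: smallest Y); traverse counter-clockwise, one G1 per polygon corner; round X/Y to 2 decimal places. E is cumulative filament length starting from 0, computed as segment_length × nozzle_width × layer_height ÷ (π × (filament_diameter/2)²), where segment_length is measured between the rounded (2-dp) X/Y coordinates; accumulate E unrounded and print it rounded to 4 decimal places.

At z = 11.2 mm: the cube is present — its section is the full 9.5×21.5 rectangle. The outline is a single polygon with 4 vertices. Extrusion per mm of travel: 0.25 × 0.2 / (π × 0.875²) = 0.020788. Accumulating E over each segment gives final E = 1.2888.

G0 X0.00 Y0.00 Z11.20
G1 X9.50 Y0.00 E0.1975
G1 X9.50 Y21.50 E0.6444
G1 X0.00 Y21.50 E0.8419
G1 X0.00 Y0.00 E1.2888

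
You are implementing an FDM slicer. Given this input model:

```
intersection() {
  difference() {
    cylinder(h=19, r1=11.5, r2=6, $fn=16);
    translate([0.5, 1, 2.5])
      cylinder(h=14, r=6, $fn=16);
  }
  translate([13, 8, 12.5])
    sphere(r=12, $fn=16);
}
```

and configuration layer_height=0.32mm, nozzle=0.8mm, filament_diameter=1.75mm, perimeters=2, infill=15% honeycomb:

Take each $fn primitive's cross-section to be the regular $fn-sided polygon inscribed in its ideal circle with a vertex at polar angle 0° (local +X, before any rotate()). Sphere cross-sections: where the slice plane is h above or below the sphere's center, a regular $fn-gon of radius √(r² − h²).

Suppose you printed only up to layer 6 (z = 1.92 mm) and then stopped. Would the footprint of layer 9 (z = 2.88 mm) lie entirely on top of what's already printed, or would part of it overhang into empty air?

part overhangs

Compare the two slices. At z = 1.92: the cone contributes a regular 16-gon of circumradius 10.944 (interpolated between r1=11.5 and r2=6 at t=0.101) (area = (16/2)·10.944²·sin(360°/16) = 366.69 mm²); the cylinder at (0.5, 1) is absent (z outside [2.5, 16.5]); Taking the first minus the rest: none of the subtracted shapes is present at this height, so the cone is unchanged — area = 366.69 mm²; the r=12 sphere at (13, 8) slices to a regular 16-gon of circumradius 5.662 (√(r²−h²) with h=10.58 from center) (area = (16/2)·5.662²·sin(360°/16) = 98.16 mm²); Keeping only the common overlap: the r=12 sphere at (13, 8) partially overlaps the result so far; clipping to the common part keeps 4.35 mm² — area = 4.35 mm². At z = 2.88: the cone (r1=11.5→r2=6) has section circumradius 10.666 here — a regular 16-gon (area = (16/2)·10.666²·sin(360°/16) = 348.30 mm²); the r=6 cylinder at (0.5, 1) contributes a regular 16-gon of circumradius 6 (area = (16/2)·6.000²·sin(360°/16) = 110.21 mm²); Subtracting the remaining from the first: starting from the cone (348.30 mm²), the r=6 cylinder at (0.5, 1) lies wholly inside it (removes its full 110.21 mm² and its 37.46 mm outline becomes a hole wall) — area = 238.09 mm²; the r=12 sphere at (13, 8) contributes a regular 16-gon of circumradius √(12²−9.62²) = 7.173 (area = (16/2)·7.173²·sin(360°/16) = 157.53 mm²); Keeping only the common overlap: the r=12 sphere at (13, 8) partially overlaps the result so far; clipping to the common part keeps 13.62 mm² — area = 13.62 mm². Checking containment: at z = 2.88 the cross-section extends beyond the z = 1.92 cross-section by about 10.76 mm².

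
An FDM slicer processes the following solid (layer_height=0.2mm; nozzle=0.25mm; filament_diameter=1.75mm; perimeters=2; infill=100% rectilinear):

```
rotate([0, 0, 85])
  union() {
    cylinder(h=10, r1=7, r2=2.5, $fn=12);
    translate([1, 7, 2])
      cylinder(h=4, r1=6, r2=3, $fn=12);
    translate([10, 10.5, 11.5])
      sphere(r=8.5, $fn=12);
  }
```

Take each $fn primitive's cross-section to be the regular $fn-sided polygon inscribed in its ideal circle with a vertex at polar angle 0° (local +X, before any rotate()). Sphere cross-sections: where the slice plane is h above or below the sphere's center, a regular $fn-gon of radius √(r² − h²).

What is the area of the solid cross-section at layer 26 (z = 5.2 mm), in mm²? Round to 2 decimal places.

199.09 mm²

At z = 5.2 mm: the cone: at t=0.520 of its height the radius interpolates to r₁+(r₂−r₁)t = 4.660, giving a regular 12-gon of that circumradius (area = (12/2)·4.660²·sin(360°/12) = 65.15 mm²); the cone at (1, 7) contributes a regular 12-gon of circumradius 3.600 (interpolated between r1=6 and r2=3 at t=0.800) (area = (12/2)·3.600²·sin(360°/12) = 38.88 mm²); the sphere at (10, 10.5): section is a regular 12-gon, circumradius = √(r²−h²) = √(8.5²−6.3²) = 5.706 (area = (12/2)·5.706²·sin(360°/12) = 97.68 mm²); Merging all regions: the regions partially overlap — summed areas 201.71 mm² minus the doubly-counted overlap 2.62 mm² gives 199.09 mm² — area = 199.09 mm²; (whole slice rotated 85° about Z — lengths, areas and connectivity unchanged). Overall, the cross-section has 2 separate islands. Net area = 199.09 mm².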